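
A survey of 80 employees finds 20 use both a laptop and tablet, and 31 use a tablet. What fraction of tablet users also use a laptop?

P(A ∩ B) = 20/80 = 1/4
P(B) = 31/80
P(A|B) = P(A ∩ B) / P(B) = (1/4) / (31/80) = 20/31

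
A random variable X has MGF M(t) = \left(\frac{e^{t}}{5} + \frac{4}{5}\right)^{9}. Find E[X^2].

To find E[X^2], compute M^(2)(0):
M^(1)(t) = \frac{9 \left(\frac{e^{t}}{5} + \frac{4}{5}\right)^{8} e^{t}}{5}
M^(2)(t) = \frac{9 \left(\frac{e^{t}}{5} + \frac{4}{5}\right)^{8} e^{t}}{5} + \frac{72 \left(\frac{e^{t}}{5} + \frac{4}{5}\right)^{7} e^{2 t}}{25}
M^(2)(0) = \frac{117}{25}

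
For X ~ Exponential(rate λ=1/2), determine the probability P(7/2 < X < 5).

P(7/2 < X < 5) = ∫_{7/2}^{5} f(x) dx
where f(x) = \frac{e^{- \frac{x}{2}}}{2}
= - \frac{1}{e^{\frac{5}{2}}} + e^{- \frac{7}{4}}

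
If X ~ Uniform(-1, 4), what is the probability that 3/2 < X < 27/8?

P(3/2 < X < 27/8) = ∫_{3/2}^{27/8} f(x) dx
where f(x) = \frac{1}{5}
= \frac{3}{8}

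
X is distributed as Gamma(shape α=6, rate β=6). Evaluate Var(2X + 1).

For X ~ Gamma(shape α=6, rate β=6):
Var(X) = \frac{1}{6}
Var(2X + 1) = (2)² × Var(X) = 4 × \frac{1}{6} = \frac{2}{3}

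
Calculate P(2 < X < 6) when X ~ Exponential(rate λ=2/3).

P(2 < X < 6) = ∫_{2}^{6} f(x) dx
where f(x) = \frac{2 e^{- \frac{2 x}{3}}}{3}
= - \frac{1}{e^{4}} + e^{- \frac{4}{3}}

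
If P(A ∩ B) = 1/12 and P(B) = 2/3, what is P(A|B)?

P(A|B) = P(A ∩ B) / P(B)
= (1/12) / (2/3)
= 1/8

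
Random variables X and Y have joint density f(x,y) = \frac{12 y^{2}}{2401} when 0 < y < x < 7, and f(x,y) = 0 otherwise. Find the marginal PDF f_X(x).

f_X(x) = ∫_0^x \frac{12 y^{2}}{2401} dy = \frac{4 x^{3}}{2401}
for 0 < x < 7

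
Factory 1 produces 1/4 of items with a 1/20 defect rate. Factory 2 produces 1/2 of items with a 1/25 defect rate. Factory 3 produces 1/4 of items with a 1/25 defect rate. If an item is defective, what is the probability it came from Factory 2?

Using Bayes' theorem:
P(F1) = 1/4, P(D|F1) = 1/20
P(F2) = 1/2, P(D|F2) = 1/25
P(F3) = 1/4, P(D|F3) = 1/25
P(D) = P(D|F1)P(F1) + P(D|F2)P(F2) + P(D|F3)P(F3)
     = \frac{17}{400}
P(F2|D) = P(D|F2)P(F2) / P(D)
= \frac{8}{17}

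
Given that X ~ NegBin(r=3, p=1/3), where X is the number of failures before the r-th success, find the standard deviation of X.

For X ~ NegBin(r=3, p=1/3), where X is the number of failures before the r-th success:
Var(X) = 18
SD(X) = √(Var(X)) = √(18) = 3 \sqrt{2}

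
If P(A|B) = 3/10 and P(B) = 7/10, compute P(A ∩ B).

By definition, P(A|B) = P(A ∩ B) / P(B)
So P(A ∩ B) = P(A|B) × P(B)
= 3/10 × 7/10
= 21/100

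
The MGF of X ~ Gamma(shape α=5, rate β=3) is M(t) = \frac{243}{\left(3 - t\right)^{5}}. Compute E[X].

To find E[X], compute M^(1)(0):
M^(1)(t) = \frac{1215}{\left(3 - t\right)^{6}}
M^(1)(0) = \frac{5}{3}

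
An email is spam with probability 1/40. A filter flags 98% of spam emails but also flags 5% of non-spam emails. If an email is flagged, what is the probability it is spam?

Let D = the rare event, + = positive/flagged.
P(D) = 1/40
P(+|D) = 98/100 = 49/50
P(+|D') = 5/100 = 1/20
P(+) = P(+|D)P(D) + P(+|D')P(D')
     = \frac{49}{50} × \frac{1}{40} + \frac{1}{20} × \frac{39}{40}
     = \frac{293}{4000}
P(D|+) = P(+|D)P(D)/P(+) = \frac{98}{293}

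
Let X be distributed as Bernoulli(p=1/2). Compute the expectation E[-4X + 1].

For X ~ Bernoulli(p=1/2):
E[X] = \frac{1}{2}
E[-4X + 1] = -4 × E[X] + 1 = -1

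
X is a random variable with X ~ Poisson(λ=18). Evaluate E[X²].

Using the identity E[X²] = Var(X) + (E[X])²:
E[X] = 18
Var(X) = 18
E[X²] = 18 + (18)²
= 342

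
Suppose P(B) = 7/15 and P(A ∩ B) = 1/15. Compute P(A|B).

P(A|B) = P(A ∩ B) / P(B)
= (1/15) / (7/15)
= 1/7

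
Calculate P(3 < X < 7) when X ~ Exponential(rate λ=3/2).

P(3 < X < 7) = ∫_{3}^{7} f(x) dx
where f(x) = \frac{3 e^{- \frac{3 x}{2}}}{2}
= - \frac{1 - e^{6}}{e^{\frac{21}{2}}}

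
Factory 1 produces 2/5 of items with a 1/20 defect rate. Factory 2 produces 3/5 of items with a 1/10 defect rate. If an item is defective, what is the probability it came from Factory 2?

Using Bayes' theorem:
P(F1) = 2/5, P(D|F1) = 1/20
P(F2) = 3/5, P(D|F2) = 1/10
P(D) = P(D|F1)P(F1) + P(D|F2)P(F2)
     = \frac{2}{25}
P(F2|D) = P(D|F2)P(F2) / P(D)
= \frac{3}{4}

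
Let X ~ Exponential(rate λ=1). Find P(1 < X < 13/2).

P(1 < X < 13/2) = ∫_{1}^{13/2} f(x) dx
where f(x) = e^{- x}
= - \frac{1}{e^{\frac{13}{2}}} + e^{-1}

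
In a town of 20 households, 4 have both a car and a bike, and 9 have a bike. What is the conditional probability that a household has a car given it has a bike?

P(A ∩ B) = 4/20 = 1/5
P(B) = 9/20
P(A|B) = P(A ∩ B) / P(B) = (1/5) / (9/20) = 4/9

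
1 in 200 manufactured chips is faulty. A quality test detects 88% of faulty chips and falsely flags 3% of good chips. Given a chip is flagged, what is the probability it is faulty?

Let D = the rare event, + = positive/flagged.
P(D) = 1/200
P(+|D) = 88/100 = 22/25
P(+|D') = 3/100
P(+) = P(+|D)P(D) + P(+|D')P(D')
     = \frac{22}{25} × \frac{1}{200} + \frac{3}{100} × \frac{199}{200}
     = \frac{137}{4000}
P(D|+) = P(+|D)P(D)/P(+) = \frac{88}{685}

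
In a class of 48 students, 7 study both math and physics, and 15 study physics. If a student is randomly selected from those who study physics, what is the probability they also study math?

P(A ∩ B) = 7/48
P(B) = 15/48 = 5/16
P(A|B) = P(A ∩ B) / P(B) = (7/48) / (5/16) = 7/15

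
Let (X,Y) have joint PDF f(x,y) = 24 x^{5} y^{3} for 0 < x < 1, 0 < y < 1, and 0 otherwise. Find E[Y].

E[Y] = ∫_0^1 ∫_0^1 y × f(x,y) dx dy
= \frac{4}{5}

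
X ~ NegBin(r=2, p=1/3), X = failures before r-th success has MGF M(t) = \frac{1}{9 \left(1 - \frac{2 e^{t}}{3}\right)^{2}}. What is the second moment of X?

To find E[X^2], compute M^(2)(0):
M^(1)(t) = \frac{4 e^{t}}{27 \left(1 - \frac{2 e^{t}}{3}\right)^{3}}
M^(2)(t) = \frac{4 e^{t}}{27 \left(1 - \frac{2 e^{t}}{3}\right)^{3}} + \frac{8 e^{2 t}}{27 \left(1 - \frac{2 e^{t}}{3}\right)^{4}}
M^(2)(0) = 28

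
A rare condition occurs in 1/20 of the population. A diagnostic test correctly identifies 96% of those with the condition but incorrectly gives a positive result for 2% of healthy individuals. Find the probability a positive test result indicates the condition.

Let D = the rare event, + = positive/flagged.
P(D) = 1/20
P(+|D) = 96/100 = 24/25
P(+|D') = 2/100 = 1/50
P(+) = P(+|D)P(D) + P(+|D')P(D')
     = \frac{24}{25} × \frac{1}{20} + \frac{1}{50} × \frac{19}{20}
     = \frac{67}{1000}
P(D|+) = P(+|D)P(D)/P(+) = \frac{48}{67}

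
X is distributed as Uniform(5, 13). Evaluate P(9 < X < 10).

P(9 < X < 10) = ∫_{9}^{10} f(x) dx
where f(x) = \frac{1}{8}
= \frac{1}{8}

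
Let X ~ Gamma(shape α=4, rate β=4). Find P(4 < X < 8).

P(4 < X < 8) = ∫_{4}^{8} f(x) dx
where f(x) = \frac{128 x^{3} e^{- 4 x}}{3}
= \frac{-18019 + 2483 e^{16}}{3 e^{32}}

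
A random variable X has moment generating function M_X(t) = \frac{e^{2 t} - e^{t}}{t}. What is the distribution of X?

The MGF M(t) = \frac{e^{2 t} - e^{t}}{t} is the standard form for the Uniform distribution.
Comparing with the known MGF formula identifies: Uniform(1, 2)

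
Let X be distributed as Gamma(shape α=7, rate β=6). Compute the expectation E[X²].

Using the identity E[X²] = Var(X) + (E[X])²:
E[X] = \frac{7}{6}
Var(X) = \frac{7}{36}
E[X²] = \frac{7}{36} + (\frac{7}{6})²
= \frac{14}{9}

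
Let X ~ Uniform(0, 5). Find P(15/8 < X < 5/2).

P(15/8 < X < 5/2) = ∫_{15/8}^{5/2} f(x) dx
where f(x) = \frac{1}{5}
= \frac{1}{8}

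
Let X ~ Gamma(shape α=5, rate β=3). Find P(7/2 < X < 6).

P(7/2 < X < 6) = ∫_{7/2}^{6} f(x) dx
where f(x) = \frac{81 x^{4} e^{- 3 x}}{8}
= - \frac{5527}{e^{18}} + \frac{98051}{128 e^{\frac{21}{2}}}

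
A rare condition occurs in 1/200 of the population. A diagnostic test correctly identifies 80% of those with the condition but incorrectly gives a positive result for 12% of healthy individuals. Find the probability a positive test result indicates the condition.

Let D = the rare event, + = positive/flagged.
P(D) = 1/200
P(+|D) = 80/100 = 4/5
P(+|D') = 12/100 = 3/25
P(+) = P(+|D)P(D) + P(+|D')P(D')
     = \frac{4}{5} × \frac{1}{200} + \frac{3}{25} × \frac{199}{200}
     = \frac{617}{5000}
P(D|+) = P(+|D)P(D)/P(+) = \frac{20}{617}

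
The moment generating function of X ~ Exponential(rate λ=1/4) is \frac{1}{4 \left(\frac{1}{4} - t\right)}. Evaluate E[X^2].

To find E[X^2], compute M^(2)(0):
M^(1)(t) = \frac{1}{4 \left(\frac{1}{4} - t\right)^{2}}
M^(2)(t) = \frac{1}{2 \left(\frac{1}{4} - t\right)^{3}}
M^(2)(0) = 32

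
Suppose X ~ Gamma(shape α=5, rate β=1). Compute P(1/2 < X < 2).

P(1/2 < X < 2) = ∫_{1/2}^{2} f(x) dx
where f(x) = \frac{x^{4} e^{- x}}{24}
= - \frac{7}{e^{2}} + \frac{211}{128 e^{\frac{1}{2}}}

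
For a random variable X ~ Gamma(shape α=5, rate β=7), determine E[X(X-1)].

E[X(X-1)] = E[X² - X] = E[X²] - E[X]
E[X] = \frac{5}{7}
E[X²] = Var(X) + (E[X])² = \frac{5}{49} + (\frac{5}{7})² = \frac{30}{49}
E[X(X-1)] = \frac{30}{49} - \frac{5}{7} = - \frac{5}{49}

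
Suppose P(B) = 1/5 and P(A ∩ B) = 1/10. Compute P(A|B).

P(A|B) = P(A ∩ B) / P(B)
= (1/10) / (1/5)
= 1/2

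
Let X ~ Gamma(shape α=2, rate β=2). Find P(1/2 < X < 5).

P(1/2 < X < 5) = ∫_{1/2}^{5} f(x) dx
where f(x) = 4 x e^{- 2 x}
= \frac{-11 + 2 e^{9}}{e^{10}}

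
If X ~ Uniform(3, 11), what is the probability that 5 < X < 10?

P(5 < X < 10) = ∫_{5}^{10} f(x) dx
where f(x) = \frac{1}{8}
= \frac{5}{8}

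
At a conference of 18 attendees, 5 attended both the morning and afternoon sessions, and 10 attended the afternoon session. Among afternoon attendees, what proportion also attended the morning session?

P(A ∩ B) = 5/18
P(B) = 10/18 = 5/9
P(A|B) = P(A ∩ B) / P(B) = (5/18) / (5/9) = 1/2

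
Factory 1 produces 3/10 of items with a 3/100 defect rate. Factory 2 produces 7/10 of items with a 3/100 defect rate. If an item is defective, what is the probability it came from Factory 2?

Using Bayes' theorem:
P(F1) = 3/10, P(D|F1) = 3/100
P(F2) = 7/10, P(D|F2) = 3/100
P(D) = P(D|F1)P(F1) + P(D|F2)P(F2)
     = \frac{3}{100}
P(F2|D) = P(D|F2)P(F2) / P(D)
= \frac{7}{10}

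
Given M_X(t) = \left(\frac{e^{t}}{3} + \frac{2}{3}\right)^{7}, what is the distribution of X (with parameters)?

The MGF M(t) = \left(\frac{e^{t}}{3} + \frac{2}{3}\right)^{7} is the standard form for the Binomial distribution.
Comparing with the known MGF formula identifies: Binomial(n=7, p=1/3)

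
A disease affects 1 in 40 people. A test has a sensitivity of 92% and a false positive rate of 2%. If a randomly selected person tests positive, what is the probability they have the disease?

Let D = the rare event, + = positive/flagged.
P(D) = 1/40
P(+|D) = 92/100 = 23/25
P(+|D') = 2/100 = 1/50
P(+) = P(+|D)P(D) + P(+|D')P(D')
     = \frac{23}{25} × \frac{1}{40} + \frac{1}{50} × \frac{39}{40}
     = \frac{17}{400}
P(D|+) = P(+|D)P(D)/P(+) = \frac{46}{85}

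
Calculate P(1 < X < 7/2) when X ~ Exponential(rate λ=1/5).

P(1 < X < 7/2) = ∫_{1}^{7/2} f(x) dx
where f(x) = \frac{e^{- \frac{x}{5}}}{5}
= - \frac{1}{e^{\frac{7}{10}}} + e^{- \frac{1}{5}}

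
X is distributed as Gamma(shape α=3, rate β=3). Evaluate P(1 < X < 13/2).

P(1 < X < 13/2) = ∫_{1}^{13/2} f(x) dx
where f(x) = \frac{27 x^{2} e^{- 3 x}}{2}
= - \frac{1685}{8 e^{\frac{39}{2}}} + \frac{17}{2 e^{3}}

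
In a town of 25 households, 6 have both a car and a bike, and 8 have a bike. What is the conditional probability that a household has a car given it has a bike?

P(A ∩ B) = 6/25
P(B) = 8/25
P(A|B) = P(A ∩ B) / P(B) = (6/25) / (8/25) = 3/4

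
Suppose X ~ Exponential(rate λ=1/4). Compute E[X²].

Using the identity E[X²] = Var(X) + (E[X])²:
E[X] = 4
Var(X) = 16
E[X²] = 16 + (4)²
= 32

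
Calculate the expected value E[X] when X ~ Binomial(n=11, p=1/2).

For X ~ Binomial(n=11, p=1/2), the expected value is:
E[X] = \frac{11}{2}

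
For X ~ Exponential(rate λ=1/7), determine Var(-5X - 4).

For X ~ Exponential(rate λ=1/7):
Var(X) = 49
Var(-5X - 4) = (-5)² × Var(X) = 25 × 49 = 1225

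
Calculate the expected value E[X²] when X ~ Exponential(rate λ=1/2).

Using the identity E[X²] = Var(X) + (E[X])²:
E[X] = 2
Var(X) = 4
E[X²] = 4 + (2)²
= 8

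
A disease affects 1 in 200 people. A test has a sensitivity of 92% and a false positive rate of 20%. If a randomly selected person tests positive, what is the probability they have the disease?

Let D = the rare event, + = positive/flagged.
P(D) = 1/200
P(+|D) = 92/100 = 23/25
P(+|D') = 20/100 = 1/5
P(+) = P(+|D)P(D) + P(+|D')P(D')
     = \frac{23}{25} × \frac{1}{200} + \frac{1}{5} × \frac{199}{200}
     = \frac{509}{2500}
P(D|+) = P(+|D)P(D)/P(+) = \frac{23}{1018}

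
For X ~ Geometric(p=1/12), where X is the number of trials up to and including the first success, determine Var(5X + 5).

For X ~ Geometric(p=1/12), where X is the number of trials up to and including the first success:
Var(X) = 132
Var(5X + 5) = (5)² × Var(X) = 25 × 132 = 3300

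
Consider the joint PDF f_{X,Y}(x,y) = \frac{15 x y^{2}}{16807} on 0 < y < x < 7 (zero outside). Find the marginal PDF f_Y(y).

f_Y(y) = ∫_y^7 \frac{15 x y^{2}}{16807} dx = \frac{15 y^{2} \left(49 - y^{2}\right)}{33614}
for 0 < y < 7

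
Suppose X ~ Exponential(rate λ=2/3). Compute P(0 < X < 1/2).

P(0 < X < 1/2) = ∫_{0}^{1/2} f(x) dx
where f(x) = \frac{2 e^{- \frac{2 x}{3}}}{3}
= 1 - e^{- \frac{1}{3}}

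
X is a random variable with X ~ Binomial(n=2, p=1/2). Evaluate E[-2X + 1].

For X ~ Binomial(n=2, p=1/2):
E[X] = 1
E[-2X + 1] = -2 × E[X] + 1 = -1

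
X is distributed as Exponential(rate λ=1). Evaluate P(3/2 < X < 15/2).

P(3/2 < X < 15/2) = ∫_{3/2}^{15/2} f(x) dx
where f(x) = e^{- x}
= - \frac{1 - e^{6}}{e^{\frac{15}{2}}}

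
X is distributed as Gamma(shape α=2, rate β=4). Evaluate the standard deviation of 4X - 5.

For X ~ Gamma(shape α=2, rate β=4):
Var(X) = \frac{1}{8}
SD(X) = √(Var(X)) = √(\frac{1}{8}) = \frac{\sqrt{2}}{4}
SD(4X - 5) = |4| × SD(X) = 4 × \frac{\sqrt{2}}{4} = \sqrt{2}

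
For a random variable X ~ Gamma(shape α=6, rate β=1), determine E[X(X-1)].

E[X(X-1)] = E[X² - X] = E[X²] - E[X]
E[X] = 6
E[X²] = Var(X) + (E[X])² = 6 + (6)² = 42
E[X(X-1)] = 42 - 6 = 36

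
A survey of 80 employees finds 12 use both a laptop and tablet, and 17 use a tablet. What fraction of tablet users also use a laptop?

P(A ∩ B) = 12/80 = 3/20
P(B) = 17/80
P(A|B) = P(A ∩ B) / P(B) = (3/20) / (17/80) = 12/17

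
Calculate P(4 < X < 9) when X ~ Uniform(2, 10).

P(4 < X < 9) = ∫_{4}^{9} f(x) dx
where f(x) = \frac{1}{8}
= \frac{5}{8}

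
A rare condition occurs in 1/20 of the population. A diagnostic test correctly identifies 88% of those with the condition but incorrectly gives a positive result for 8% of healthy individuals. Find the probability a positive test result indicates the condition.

Let D = the rare event, + = positive/flagged.
P(D) = 1/20
P(+|D) = 88/100 = 22/25
P(+|D') = 8/100 = 2/25
P(+) = P(+|D)P(D) + P(+|D')P(D')
     = \frac{22}{25} × \frac{1}{20} + \frac{2}{25} × \frac{19}{20}
     = \frac{3}{25}
P(D|+) = P(+|D)P(D)/P(+) = \frac{11}{30}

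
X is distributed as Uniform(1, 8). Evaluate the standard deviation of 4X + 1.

For X ~ Uniform(1, 8):
Var(X) = \frac{49}{12}
SD(X) = √(Var(X)) = √(\frac{49}{12}) = \frac{7 \sqrt{3}}{6}
SD(4X + 1) = |4| × SD(X) = 4 × \frac{7 \sqrt{3}}{6} = \frac{14 \sqrt{3}}{3}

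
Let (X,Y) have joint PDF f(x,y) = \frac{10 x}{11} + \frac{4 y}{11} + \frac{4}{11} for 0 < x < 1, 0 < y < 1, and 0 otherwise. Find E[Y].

E[Y] = ∫_0^1 ∫_0^1 y × f(x,y) dx dy
= \frac{35}{66}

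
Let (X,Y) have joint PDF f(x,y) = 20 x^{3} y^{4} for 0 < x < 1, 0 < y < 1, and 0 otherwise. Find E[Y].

E[Y] = ∫_0^1 ∫_0^1 y × f(x,y) dx dy
= \frac{5}{6}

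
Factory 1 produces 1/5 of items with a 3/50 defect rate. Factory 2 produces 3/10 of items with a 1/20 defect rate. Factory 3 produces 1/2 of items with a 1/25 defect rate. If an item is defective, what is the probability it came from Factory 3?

Using Bayes' theorem:
P(F1) = 1/5, P(D|F1) = 3/50
P(F2) = 3/10, P(D|F2) = 1/20
P(F3) = 1/2, P(D|F3) = 1/25
P(D) = P(D|F1)P(F1) + P(D|F2)P(F2) + P(D|F3)P(F3)
     = \frac{47}{1000}
P(F3|D) = P(D|F3)P(F3) / P(D)
= \frac{20}{47}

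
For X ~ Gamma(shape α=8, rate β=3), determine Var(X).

For X ~ Gamma(shape α=8, rate β=3):
Var(X) = \frac{8}{9}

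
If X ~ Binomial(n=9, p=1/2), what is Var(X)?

For X ~ Binomial(n=9, p=1/2):
Var(X) = \frac{9}{4}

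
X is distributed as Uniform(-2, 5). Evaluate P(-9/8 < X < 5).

P(-9/8 < X < 5) = ∫_{-9/8}^{5} f(x) dx
where f(x) = \frac{1}{7}
= \frac{7}{8}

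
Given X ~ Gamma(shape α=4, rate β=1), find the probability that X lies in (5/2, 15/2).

P(5/2 < X < 15/2) = ∫_{5/2}^{15/2} f(x) dx
where f(x) = \frac{x^{3} e^{- x}}{6}
= \frac{-5133 + 443 e^{5}}{48 e^{\frac{15}{2}}}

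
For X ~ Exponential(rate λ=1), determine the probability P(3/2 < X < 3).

P(3/2 < X < 3) = ∫_{3/2}^{3} f(x) dx
where f(x) = e^{- x}
= - \frac{1}{e^{3}} + e^{- \frac{3}{2}}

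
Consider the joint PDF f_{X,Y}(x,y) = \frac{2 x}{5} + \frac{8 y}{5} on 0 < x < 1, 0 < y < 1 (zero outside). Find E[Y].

E[Y] = ∫_0^1 ∫_0^1 y × f(x,y) dx dy
= \frac{19}{30}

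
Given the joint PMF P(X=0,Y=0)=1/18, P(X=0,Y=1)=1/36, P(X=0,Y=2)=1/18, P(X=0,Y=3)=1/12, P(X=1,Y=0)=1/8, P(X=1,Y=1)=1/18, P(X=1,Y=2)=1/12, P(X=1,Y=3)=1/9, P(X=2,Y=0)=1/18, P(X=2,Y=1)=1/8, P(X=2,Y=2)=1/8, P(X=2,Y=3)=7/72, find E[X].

First find marginal of X:
P(X=0) = 2/9
P(X=1) = 3/8
P(X=2) = 29/72
E[X] = 0 × 2/9 + 1 × 3/8 + 2 × 29/72 = 85/72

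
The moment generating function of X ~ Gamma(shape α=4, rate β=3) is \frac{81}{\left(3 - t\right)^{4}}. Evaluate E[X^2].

To find E[X^2], compute M^(2)(0):
M^(1)(t) = \frac{324}{\left(3 - t\right)^{5}}
M^(2)(t) = \frac{1620}{\left(3 - t\right)^{6}}
M^(2)(0) = \frac{20}{9}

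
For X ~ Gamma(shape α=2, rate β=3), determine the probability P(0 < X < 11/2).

P(0 < X < 11/2) = ∫_{0}^{11/2} f(x) dx
where f(x) = 9 x e^{- 3 x}
= 1 - \frac{35}{2 e^{\frac{33}{2}}}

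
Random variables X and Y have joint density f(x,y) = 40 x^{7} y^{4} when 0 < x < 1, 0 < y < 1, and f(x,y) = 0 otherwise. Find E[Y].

E[Y] = ∫_0^1 ∫_0^1 y × f(x,y) dx dy
= \frac{5}{6}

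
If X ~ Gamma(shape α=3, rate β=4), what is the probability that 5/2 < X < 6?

P(5/2 < X < 6) = ∫_{5/2}^{6} f(x) dx
where f(x) = 32 x^{2} e^{- 4 x}
= \frac{-313 + 61 e^{14}}{e^{24}}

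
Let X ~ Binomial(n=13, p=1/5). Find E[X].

For X ~ Binomial(n=13, p=1/5), the expected value is:
E[X] = \frac{13}{5}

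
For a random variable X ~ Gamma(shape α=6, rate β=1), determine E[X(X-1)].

E[X(X-1)] = E[X² - X] = E[X²] - E[X]
E[X] = 6
E[X²] = Var(X) + (E[X])² = 6 + (6)² = 42
E[X(X-1)] = 42 - 6 = 36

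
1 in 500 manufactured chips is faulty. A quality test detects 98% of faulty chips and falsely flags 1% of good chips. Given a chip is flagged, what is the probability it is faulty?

Let D = the rare event, + = positive/flagged.
P(D) = 1/500
P(+|D) = 98/100 = 49/50
P(+|D') = 1/100
P(+) = P(+|D)P(D) + P(+|D')P(D')
     = \frac{49}{50} × \frac{1}{500} + \frac{1}{100} × \frac{499}{500}
     = \frac{597}{50000}
P(D|+) = P(+|D)P(D)/P(+) = \frac{98}{597}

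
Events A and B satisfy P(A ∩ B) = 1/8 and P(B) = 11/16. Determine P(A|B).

P(A|B) = P(A ∩ B) / P(B)
= (1/8) / (11/16)
= 2/11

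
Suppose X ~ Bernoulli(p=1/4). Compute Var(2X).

For X ~ Bernoulli(p=1/4):
Var(X) = \frac{3}{16}
Var(2X) = (2)² × Var(X) = 4 × \frac{3}{16} = \frac{3}{4}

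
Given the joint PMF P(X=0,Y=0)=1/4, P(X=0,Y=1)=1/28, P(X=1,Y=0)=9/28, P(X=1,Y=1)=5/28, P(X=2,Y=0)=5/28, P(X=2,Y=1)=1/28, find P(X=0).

P(X=0) = P(X=0,Y=0) + P(X=0,Y=1)
= 1/4 + 1/28
= 2/7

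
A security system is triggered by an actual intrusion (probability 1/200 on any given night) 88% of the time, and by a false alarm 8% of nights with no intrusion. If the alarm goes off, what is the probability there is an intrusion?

Let D = the rare event, + = positive/flagged.
P(D) = 1/200
P(+|D) = 88/100 = 22/25
P(+|D') = 8/100 = 2/25
P(+) = P(+|D)P(D) + P(+|D')P(D')
     = \frac{22}{25} × \frac{1}{200} + \frac{2}{25} × \frac{199}{200}
     = \frac{21}{250}
P(D|+) = P(+|D)P(D)/P(+) = \frac{11}{210}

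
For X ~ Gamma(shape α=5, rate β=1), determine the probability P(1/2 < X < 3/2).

P(1/2 < X < 3/2) = ∫_{1/2}^{3/2} f(x) dx
where f(x) = \frac{x^{4} e^{- x}}{24}
= \frac{-563 + 211 e}{128 e^{\frac{3}{2}}}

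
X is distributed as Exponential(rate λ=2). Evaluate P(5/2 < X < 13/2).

P(5/2 < X < 13/2) = ∫_{5/2}^{13/2} f(x) dx
where f(x) = 2 e^{- 2 x}
= - \frac{1 - e^{8}}{e^{13}}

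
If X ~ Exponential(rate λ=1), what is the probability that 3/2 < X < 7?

P(3/2 < X < 7) = ∫_{3/2}^{7} f(x) dx
where f(x) = e^{- x}
= - \frac{1}{e^{7}} + e^{- \frac{3}{2}}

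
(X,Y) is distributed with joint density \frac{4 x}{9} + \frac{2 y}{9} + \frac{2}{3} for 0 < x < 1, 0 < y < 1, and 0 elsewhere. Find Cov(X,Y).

E[XY] = ∫∫ xy × f(x,y) dx dy = \frac{5}{18}
E[X] = \frac{29}{54}
E[Y] = \frac{14}{27}
Cov(X,Y) = E[XY] - E[X]E[Y] = - \frac{1}{1458}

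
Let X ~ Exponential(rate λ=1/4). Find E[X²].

Using the identity E[X²] = Var(X) + (E[X])²:
E[X] = 4
Var(X) = 16
E[X²] = 16 + (4)²
= 32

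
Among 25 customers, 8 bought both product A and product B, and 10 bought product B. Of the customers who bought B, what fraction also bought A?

P(A ∩ B) = 8/25
P(B) = 10/25 = 2/5
P(A|B) = P(A ∩ B) / P(B) = (8/25) / (2/5) = 4/5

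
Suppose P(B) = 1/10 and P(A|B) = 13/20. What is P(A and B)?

By definition, P(A|B) = P(A ∩ B) / P(B)
So P(A ∩ B) = P(A|B) × P(B)
= 13/20 × 1/10
= 13/200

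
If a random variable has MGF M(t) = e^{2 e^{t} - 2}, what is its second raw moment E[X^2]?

To find E[X^2], compute M^(2)(0):
M^(1)(t) = 2 e^{t} e^{2 e^{t} - 2}
M^(2)(t) = 4 e^{2 t} e^{2 e^{t} - 2} + 2 e^{t} e^{2 e^{t} - 2}
M^(2)(0) = 6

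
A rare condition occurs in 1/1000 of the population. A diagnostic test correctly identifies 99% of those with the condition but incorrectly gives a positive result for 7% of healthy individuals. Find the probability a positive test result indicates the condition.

Let D = the rare event, + = positive/flagged.
P(D) = 1/1000
P(+|D) = 99/100
P(+|D') = 7/100
P(+) = P(+|D)P(D) + P(+|D')P(D')
     = \frac{99}{100} × \frac{1}{1000} + \frac{7}{100} × \frac{999}{1000}
     = \frac{1773}{25000}
P(D|+) = P(+|D)P(D)/P(+) = \frac{11}{788}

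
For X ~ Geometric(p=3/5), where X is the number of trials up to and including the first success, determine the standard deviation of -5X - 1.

For X ~ Geometric(p=3/5), where X is the number of trials up to and including the first success:
Var(X) = \frac{10}{9}
SD(X) = √(Var(X)) = √(\frac{10}{9}) = \frac{\sqrt{10}}{3}
SD(-5X - 1) = |-5| × SD(X) = 5 × \frac{\sqrt{10}}{3} = \frac{5 \sqrt{10}}{3}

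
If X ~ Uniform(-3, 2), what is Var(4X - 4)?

For X ~ Uniform(-3, 2):
Var(X) = \frac{25}{12}
Var(4X - 4) = (4)² × Var(X) = 16 × \frac{25}{12} = \frac{100}{3}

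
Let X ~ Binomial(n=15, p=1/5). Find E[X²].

Using the identity E[X²] = Var(X) + (E[X])²:
E[X] = 3
Var(X) = \frac{12}{5}
E[X²] = \frac{12}{5} + (3)²
= \frac{57}{5}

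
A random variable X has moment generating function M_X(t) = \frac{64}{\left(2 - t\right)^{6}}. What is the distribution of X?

The MGF M(t) = \frac{64}{\left(2 - t\right)^{6}} is the standard form for the Gamma distribution.
Comparing with the known MGF formula identifies: Gamma(shape α=6, rate β=2)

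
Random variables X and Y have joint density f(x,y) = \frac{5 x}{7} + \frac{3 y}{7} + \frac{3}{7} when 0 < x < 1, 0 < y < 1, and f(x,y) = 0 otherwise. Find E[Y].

E[Y] = ∫_0^1 ∫_0^1 y × f(x,y) dx dy
= \frac{15}{28}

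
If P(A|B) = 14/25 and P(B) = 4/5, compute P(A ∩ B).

By definition, P(A|B) = P(A ∩ B) / P(B)
So P(A ∩ B) = P(A|B) × P(B)
= 14/25 × 4/5
= 56/125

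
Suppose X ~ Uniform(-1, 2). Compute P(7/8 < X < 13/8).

P(7/8 < X < 13/8) = ∫_{7/8}^{13/8} f(x) dx
where f(x) = \frac{1}{3}
= \frac{1}{4}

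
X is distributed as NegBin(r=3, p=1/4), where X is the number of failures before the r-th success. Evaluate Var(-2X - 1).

For X ~ NegBin(r=3, p=1/4), where X is the number of failures before the r-th success:
Var(X) = 36
Var(-2X - 1) = (-2)² × Var(X) = 4 × 36 = 144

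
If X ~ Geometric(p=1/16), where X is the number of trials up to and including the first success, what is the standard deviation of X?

For X ~ Geometric(p=1/16), where X is the number of trials up to and including the first success:
Var(X) = 240
SD(X) = √(Var(X)) = √(240) = 4 \sqrt{15}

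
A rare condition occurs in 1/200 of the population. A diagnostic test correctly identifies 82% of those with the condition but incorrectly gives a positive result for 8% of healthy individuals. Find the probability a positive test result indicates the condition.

Let D = the rare event, + = positive/flagged.
P(D) = 1/200
P(+|D) = 82/100 = 41/50
P(+|D') = 8/100 = 2/25
P(+) = P(+|D)P(D) + P(+|D')P(D')
     = \frac{41}{50} × \frac{1}{200} + \frac{2}{25} × \frac{199}{200}
     = \frac{837}{10000}
P(D|+) = P(+|D)P(D)/P(+) = \frac{41}{837}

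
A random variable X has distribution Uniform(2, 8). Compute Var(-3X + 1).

For X ~ Uniform(2, 8):
Var(X) = 3
Var(-3X + 1) = (-3)² × Var(X) = 9 × 3 = 27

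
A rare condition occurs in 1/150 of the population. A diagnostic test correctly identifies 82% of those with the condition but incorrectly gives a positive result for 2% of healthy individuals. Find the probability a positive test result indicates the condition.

Let D = the rare event, + = positive/flagged.
P(D) = 1/150
P(+|D) = 82/100 = 41/50
P(+|D') = 2/100 = 1/50
P(+) = P(+|D)P(D) + P(+|D')P(D')
     = \frac{41}{50} × \frac{1}{150} + \frac{1}{50} × \frac{149}{150}
     = \frac{19}{750}
P(D|+) = P(+|D)P(D)/P(+) = \frac{41}{190}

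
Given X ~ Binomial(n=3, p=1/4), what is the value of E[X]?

For X ~ Binomial(n=3, p=1/4), the expected value is:
E[X] = \frac{3}{4}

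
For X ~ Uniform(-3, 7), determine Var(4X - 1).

For X ~ Uniform(-3, 7):
Var(X) = \frac{25}{3}
Var(4X - 1) = (4)² × Var(X) = 16 × \frac{25}{3} = \frac{400}{3}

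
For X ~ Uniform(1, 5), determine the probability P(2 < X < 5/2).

P(2 < X < 5/2) = ∫_{2}^{5/2} f(x) dx
where f(x) = \frac{1}{4}
= \frac{1}{8}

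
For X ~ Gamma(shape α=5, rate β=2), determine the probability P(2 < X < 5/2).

P(2 < X < 5/2) = ∫_{2}^{5/2} f(x) dx
where f(x) = \frac{4 x^{4} e^{- 2 x}}{3}
= \frac{-1569 + 824 e}{24 e^{5}}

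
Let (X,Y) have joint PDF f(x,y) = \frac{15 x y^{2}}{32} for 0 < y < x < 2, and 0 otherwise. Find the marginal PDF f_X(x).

f_X(x) = ∫_0^x \frac{15 x y^{2}}{32} dy = \frac{5 x^{4}}{32}
for 0 < x < 2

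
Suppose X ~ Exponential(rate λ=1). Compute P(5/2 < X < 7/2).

P(5/2 < X < 7/2) = ∫_{5/2}^{7/2} f(x) dx
where f(x) = e^{- x}
= - \frac{1 - e}{e^{\frac{7}{2}}}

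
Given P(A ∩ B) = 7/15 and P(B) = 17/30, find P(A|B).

P(A|B) = P(A ∩ B) / P(B)
= (7/15) / (17/30)
= 14/17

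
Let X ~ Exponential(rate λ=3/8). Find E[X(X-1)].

E[X(X-1)] = E[X² - X] = E[X²] - E[X]
E[X] = \frac{8}{3}
E[X²] = Var(X) + (E[X])² = \frac{64}{9} + (\frac{8}{3})² = \frac{128}{9}
E[X(X-1)] = \frac{128}{9} - \frac{8}{3} = \frac{104}{9}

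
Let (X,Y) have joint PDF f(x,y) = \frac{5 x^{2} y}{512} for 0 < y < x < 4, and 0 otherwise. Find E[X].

f_X(x) = ∫_0^x \frac{5 x^{2} y}{512} dy = \frac{5 x^{4}}{1024}
E[X] = ∫_0^4 x × (\frac{5 x^{4}}{1024}) dx = \frac{10}{3}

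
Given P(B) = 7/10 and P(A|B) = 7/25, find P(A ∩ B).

By definition, P(A|B) = P(A ∩ B) / P(B)
So P(A ∩ B) = P(A|B) × P(B)
= 7/25 × 7/10
= 49/250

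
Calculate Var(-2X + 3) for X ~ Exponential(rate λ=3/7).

For X ~ Exponential(rate λ=3/7):
Var(X) = \frac{49}{9}
Var(-2X + 3) = (-2)² × Var(X) = 4 × \frac{49}{9} = \frac{196}{9}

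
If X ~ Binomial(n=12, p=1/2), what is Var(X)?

For X ~ Binomial(n=12, p=1/2):
Var(X) = 3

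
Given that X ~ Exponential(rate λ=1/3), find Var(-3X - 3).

For X ~ Exponential(rate λ=1/3):
Var(X) = 9
Var(-3X - 3) = (-3)² × Var(X) = 9 × 9 = 81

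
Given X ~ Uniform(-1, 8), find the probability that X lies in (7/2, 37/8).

P(7/2 < X < 37/8) = ∫_{7/2}^{37/8} f(x) dx
where f(x) = \frac{1}{9}
= \frac{1}{8}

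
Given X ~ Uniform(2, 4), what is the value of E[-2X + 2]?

For X ~ Uniform(2, 4):
E[X] = 3
E[-2X + 2] = -2 × E[X] + 2 = -4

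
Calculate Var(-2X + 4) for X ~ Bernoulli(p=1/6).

For X ~ Bernoulli(p=1/6):
Var(X) = \frac{5}{36}
Var(-2X + 4) = (-2)² × Var(X) = 4 × \frac{5}{36} = \frac{5}{9}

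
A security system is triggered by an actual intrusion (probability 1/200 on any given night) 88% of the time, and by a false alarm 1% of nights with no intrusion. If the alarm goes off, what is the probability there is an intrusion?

Let D = the rare event, + = positive/flagged.
P(D) = 1/200
P(+|D) = 88/100 = 22/25
P(+|D') = 1/100
P(+) = P(+|D)P(D) + P(+|D')P(D')
     = \frac{22}{25} × \frac{1}{200} + \frac{1}{100} × \frac{199}{200}
     = \frac{287}{20000}
P(D|+) = P(+|D)P(D)/P(+) = \frac{88}{287}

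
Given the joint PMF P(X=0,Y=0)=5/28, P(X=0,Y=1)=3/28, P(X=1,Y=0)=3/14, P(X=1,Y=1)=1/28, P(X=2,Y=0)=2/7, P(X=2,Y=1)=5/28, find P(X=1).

P(X=1) = P(X=1,Y=0) + P(X=1,Y=1)
= 3/14 + 1/28
= 1/4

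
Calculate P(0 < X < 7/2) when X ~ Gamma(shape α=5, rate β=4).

P(0 < X < 7/2) = ∫_{0}^{7/2} f(x) dx
where f(x) = \frac{128 x^{4} e^{- 4 x}}{3}
= 1 - \frac{2171}{e^{14}}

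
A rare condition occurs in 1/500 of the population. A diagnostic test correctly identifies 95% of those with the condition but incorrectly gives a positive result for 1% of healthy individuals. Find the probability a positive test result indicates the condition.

Let D = the rare event, + = positive/flagged.
P(D) = 1/500
P(+|D) = 95/100 = 19/20
P(+|D') = 1/100
P(+) = P(+|D)P(D) + P(+|D')P(D')
     = \frac{19}{20} × \frac{1}{500} + \frac{1}{100} × \frac{499}{500}
     = \frac{297}{25000}
P(D|+) = P(+|D)P(D)/P(+) = \frac{95}{594}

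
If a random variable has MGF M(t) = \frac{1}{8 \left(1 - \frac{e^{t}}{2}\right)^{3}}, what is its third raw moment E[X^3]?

To find E[X^3], compute M^(3)(0):
M^(1)(t) = \frac{3 e^{t}}{16 \left(1 - \frac{e^{t}}{2}\right)^{4}}
M^(2)(t) = \frac{3 e^{t}}{16 \left(1 - \frac{e^{t}}{2}\right)^{4}} + \frac{3 e^{2 t}}{8 \left(1 - \frac{e^{t}}{2}\right)^{5}}
M^(3)(t) = \frac{3 e^{t}}{16 \left(1 - \frac{e^{t}}{2}\right)^{4}} + \frac{9 e^{2 t}}{8 \left(1 - \frac{e^{t}}{2}\right)^{5}} + \frac{15 e^{3 t}}{16 \left(1 - \frac{e^{t}}{2}\right)^{6}}
M^(3)(0) = 99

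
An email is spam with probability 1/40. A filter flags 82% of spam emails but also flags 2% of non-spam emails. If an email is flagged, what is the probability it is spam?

Let D = the rare event, + = positive/flagged.
P(D) = 1/40
P(+|D) = 82/100 = 41/50
P(+|D') = 2/100 = 1/50
P(+) = P(+|D)P(D) + P(+|D')P(D')
     = \frac{41}{50} × \frac{1}{40} + \frac{1}{50} × \frac{39}{40}
     = \frac{1}{25}
P(D|+) = P(+|D)P(D)/P(+) = \frac{41}{80}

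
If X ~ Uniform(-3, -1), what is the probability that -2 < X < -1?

P(-2 < X < -1) = ∫_{-2}^{-1} f(x) dx
where f(x) = \frac{1}{2}
= \frac{1}{2}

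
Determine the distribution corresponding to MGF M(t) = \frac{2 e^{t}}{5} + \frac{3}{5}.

The MGF M(t) = \frac{2 e^{t}}{5} + \frac{3}{5} is the standard form for the Bernoulli distribution.
Comparing with the known MGF formula identifies: Bernoulli(p=2/5)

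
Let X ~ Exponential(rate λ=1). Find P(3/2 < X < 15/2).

P(3/2 < X < 15/2) = ∫_{3/2}^{15/2} f(x) dx
where f(x) = e^{- x}
= - \frac{1 - e^{6}}{e^{\frac{15}{2}}}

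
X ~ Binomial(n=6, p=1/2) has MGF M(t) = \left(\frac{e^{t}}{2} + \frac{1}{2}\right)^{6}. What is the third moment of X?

To find E[X^3], compute M^(3)(0):
M^(1)(t) = 3 \left(\frac{e^{t}}{2} + \frac{1}{2}\right)^{5} e^{t}
M^(2)(t) = 3 \left(\frac{e^{t}}{2} + \frac{1}{2}\right)^{5} e^{t} + \frac{15 \left(\frac{e^{t}}{2} + \frac{1}{2}\right)^{4} e^{2 t}}{2}
M^(3)(t) = 3 \left(\frac{e^{t}}{2} + \frac{1}{2}\right)^{5} e^{t} + \frac{45 \left(\frac{e^{t}}{2} + \frac{1}{2}\right)^{4} e^{2 t}}{2} + 15 \left(\frac{e^{t}}{2} + \frac{1}{2}\right)^{3} e^{3 t}
M^(3)(0) = \frac{81}{2}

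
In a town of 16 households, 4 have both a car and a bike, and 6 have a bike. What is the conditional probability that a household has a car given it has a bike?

P(A ∩ B) = 4/16 = 1/4
P(B) = 6/16 = 3/8
P(A|B) = P(A ∩ B) / P(B) = (1/4) / (3/8) = 2/3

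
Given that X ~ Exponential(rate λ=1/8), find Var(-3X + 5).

For X ~ Exponential(rate λ=1/8):
Var(X) = 64
Var(-3X + 5) = (-3)² × Var(X) = 9 × 64 = 576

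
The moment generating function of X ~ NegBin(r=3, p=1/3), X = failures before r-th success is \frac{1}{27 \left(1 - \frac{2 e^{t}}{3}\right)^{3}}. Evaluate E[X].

To find E[X], compute M^(1)(0):
M^(1)(t) = \frac{2 e^{t}}{27 \left(1 - \frac{2 e^{t}}{3}\right)^{4}}
M^(1)(0) = 6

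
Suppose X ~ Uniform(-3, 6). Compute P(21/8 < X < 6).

P(21/8 < X < 6) = ∫_{21/8}^{6} f(x) dx
where f(x) = \frac{1}{9}
= \frac{3}{8}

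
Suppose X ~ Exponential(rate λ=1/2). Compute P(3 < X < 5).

P(3 < X < 5) = ∫_{3}^{5} f(x) dx
where f(x) = \frac{e^{- \frac{x}{2}}}{2}
= - \frac{1 - e}{e^{\frac{5}{2}}}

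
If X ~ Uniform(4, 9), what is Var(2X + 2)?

For X ~ Uniform(4, 9):
Var(X) = \frac{25}{12}
Var(2X + 2) = (2)² × Var(X) = 4 × \frac{25}{12} = \frac{25}{3}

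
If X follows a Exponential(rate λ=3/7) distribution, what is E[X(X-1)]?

E[X(X-1)] = E[X² - X] = E[X²] - E[X]
E[X] = \frac{7}{3}
E[X²] = Var(X) + (E[X])² = \frac{49}{9} + (\frac{7}{3})² = \frac{98}{9}
E[X(X-1)] = \frac{98}{9} - \frac{7}{3} = \frac{77}{9}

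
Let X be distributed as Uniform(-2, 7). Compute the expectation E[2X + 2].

For X ~ Uniform(-2, 7):
E[X] = \frac{5}{2}
E[2X + 2] = 2 × E[X] + 2 = 7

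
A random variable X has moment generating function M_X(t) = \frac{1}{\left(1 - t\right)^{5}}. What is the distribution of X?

The MGF M(t) = \frac{1}{\left(1 - t\right)^{5}} is the standard form for the Gamma distribution.
Comparing with the known MGF formula identifies: Gamma(shape α=5, rate β=1)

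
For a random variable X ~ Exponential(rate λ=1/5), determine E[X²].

Using the identity E[X²] = Var(X) + (E[X])²:
E[X] = 5
Var(X) = 25
E[X²] = 25 + (5)²
= 50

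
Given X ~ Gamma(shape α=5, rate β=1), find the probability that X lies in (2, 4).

P(2 < X < 4) = ∫_{2}^{4} f(x) dx
where f(x) = \frac{x^{4} e^{- x}}{24}
= \frac{-103 + 21 e^{2}}{3 e^{4}}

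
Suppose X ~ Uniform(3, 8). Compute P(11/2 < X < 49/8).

P(11/2 < X < 49/8) = ∫_{11/2}^{49/8} f(x) dx
where f(x) = \frac{1}{5}
= \frac{1}{8}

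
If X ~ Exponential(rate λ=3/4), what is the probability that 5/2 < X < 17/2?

P(5/2 < X < 17/2) = ∫_{5/2}^{17/2} f(x) dx
where f(x) = \frac{3 e^{- \frac{3 x}{4}}}{4}
= - \frac{1 - e^{\frac{9}{2}}}{e^{\frac{51}{8}}}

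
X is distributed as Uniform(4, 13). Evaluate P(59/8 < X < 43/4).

P(59/8 < X < 43/4) = ∫_{59/8}^{43/4} f(x) dx
where f(x) = \frac{1}{9}
= \frac{3}{8}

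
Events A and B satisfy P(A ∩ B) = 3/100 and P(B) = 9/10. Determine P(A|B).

P(A|B) = P(A ∩ B) / P(B)
= (3/100) / (9/10)
= 1/30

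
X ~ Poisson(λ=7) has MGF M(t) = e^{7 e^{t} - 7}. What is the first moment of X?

To find E[X], compute M^(1)(0):
M^(1)(t) = 7 e^{t} e^{7 e^{t} - 7}
M^(1)(0) = 7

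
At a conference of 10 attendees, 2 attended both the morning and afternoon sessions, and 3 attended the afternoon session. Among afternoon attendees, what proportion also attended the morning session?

P(A ∩ B) = 2/10 = 1/5
P(B) = 3/10
P(A|B) = P(A ∩ B) / P(B) = (1/5) / (3/10) = 2/3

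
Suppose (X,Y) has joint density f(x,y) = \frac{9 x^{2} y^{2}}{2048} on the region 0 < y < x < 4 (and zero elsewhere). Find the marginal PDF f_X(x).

f_X(x) = ∫_0^x \frac{9 x^{2} y^{2}}{2048} dy = \frac{3 x^{5}}{2048}
for 0 < x < 4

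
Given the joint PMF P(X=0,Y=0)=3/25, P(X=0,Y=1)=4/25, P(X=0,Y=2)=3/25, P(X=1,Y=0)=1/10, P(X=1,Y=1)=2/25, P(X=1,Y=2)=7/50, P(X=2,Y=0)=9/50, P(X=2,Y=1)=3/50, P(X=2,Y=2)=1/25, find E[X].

First find marginal of X:
P(X=0) = 2/5
P(X=1) = 8/25
P(X=2) = 7/25
E[X] = 0 × 2/5 + 1 × 8/25 + 2 × 7/25 = 22/25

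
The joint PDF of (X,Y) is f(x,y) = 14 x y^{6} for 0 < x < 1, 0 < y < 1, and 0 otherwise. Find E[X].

E[X] = ∫_0^1 ∫_0^1 x × f(x,y) dy dx
= ∫_0^1 ∫_0^1 x × (14 x y^{6}) dy dx
= \frac{2}{3}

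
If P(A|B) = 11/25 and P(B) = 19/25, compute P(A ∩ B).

By definition, P(A|B) = P(A ∩ B) / P(B)
So P(A ∩ B) = P(A|B) × P(B)
= 11/25 × 19/25
= 209/625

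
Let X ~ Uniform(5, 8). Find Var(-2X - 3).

For X ~ Uniform(5, 8):
Var(X) = \frac{3}{4}
Var(-2X - 3) = (-2)² × Var(X) = 4 × \frac{3}{4} = 3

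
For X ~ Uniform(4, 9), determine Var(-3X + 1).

For X ~ Uniform(4, 9):
Var(X) = \frac{25}{12}
Var(-3X + 1) = (-3)² × Var(X) = 9 × \frac{25}{12} = \frac{75}{4}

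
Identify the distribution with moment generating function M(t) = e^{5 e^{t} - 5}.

The MGF M(t) = e^{5 e^{t} - 5} is the standard form for the Poisson distribution.
Comparing with the known MGF formula identifies: Poisson(λ=5)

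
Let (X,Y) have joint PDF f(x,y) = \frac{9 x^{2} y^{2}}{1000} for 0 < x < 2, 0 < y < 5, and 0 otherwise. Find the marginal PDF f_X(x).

f_X(x) = ∫_0^5 f(x,y) dy
= ∫_0^5 \frac{9 x^{2} y^{2}}{1000} dy
= \frac{3 x^{2}}{8} for 0 < x < 2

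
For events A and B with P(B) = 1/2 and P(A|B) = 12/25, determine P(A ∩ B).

By definition, P(A|B) = P(A ∩ B) / P(B)
So P(A ∩ B) = P(A|B) × P(B)
= 12/25 × 1/2
= 6/25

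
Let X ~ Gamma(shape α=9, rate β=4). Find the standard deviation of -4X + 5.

For X ~ Gamma(shape α=9, rate β=4):
Var(X) = \frac{9}{16}
SD(X) = √(Var(X)) = √(\frac{9}{16}) = \frac{3}{4}
SD(-4X + 5) = |-4| × SD(X) = 4 × \frac{3}{4} = 3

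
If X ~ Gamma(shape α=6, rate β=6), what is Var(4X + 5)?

For X ~ Gamma(shape α=6, rate β=6):
Var(X) = \frac{1}{6}
Var(4X + 5) = (4)² × Var(X) = 16 × \frac{1}{6} = \frac{8}{3}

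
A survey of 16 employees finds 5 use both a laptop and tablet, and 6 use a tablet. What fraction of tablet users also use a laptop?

P(A ∩ B) = 5/16
P(B) = 6/16 = 3/8
P(A|B) = P(A ∩ B) / P(B) = (5/16) / (3/8) = 5/6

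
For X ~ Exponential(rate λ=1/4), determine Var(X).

For X ~ Exponential(rate λ=1/4):
Var(X) = 16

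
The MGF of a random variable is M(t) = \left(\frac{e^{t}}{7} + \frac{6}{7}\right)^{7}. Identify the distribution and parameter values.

The MGF M(t) = \left(\frac{e^{t}}{7} + \frac{6}{7}\right)^{7} is the standard form for the Binomial distribution.
Comparing with the known MGF formula identifies: Binomial(n=7, p=1/7)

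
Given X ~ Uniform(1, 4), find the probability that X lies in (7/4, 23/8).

P(7/4 < X < 23/8) = ∫_{7/4}^{23/8} f(x) dx
where f(x) = \frac{1}{3}
= \frac{3}{8}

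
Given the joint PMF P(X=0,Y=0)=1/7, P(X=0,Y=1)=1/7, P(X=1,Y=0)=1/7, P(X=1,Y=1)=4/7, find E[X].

First find marginal of X:
P(X=0) = 2/7
P(X=1) = 5/7
E[X] = 0 × 2/7 + 1 × 5/7 = 5/7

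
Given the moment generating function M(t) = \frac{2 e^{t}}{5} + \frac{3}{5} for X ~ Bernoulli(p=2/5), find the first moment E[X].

To find E[X], compute M^(1)(0):
M^(1)(t) = \frac{2 e^{t}}{5}
M^(1)(0) = \frac{2}{5}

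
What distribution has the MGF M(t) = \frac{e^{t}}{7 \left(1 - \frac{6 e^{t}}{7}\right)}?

The MGF M(t) = \frac{e^{t}}{7 \left(1 - \frac{6 e^{t}}{7}\right)} is the standard form for the Geometric distribution.
Comparing with the known MGF formula identifies: Geometric(p=1/7), X = trial number of first success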